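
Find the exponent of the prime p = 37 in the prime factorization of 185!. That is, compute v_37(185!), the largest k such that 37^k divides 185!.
v_37(185!) = 5

Legendre's formula: v_p(n!) = Σ_{k ≥ 1} ⌊n / p^k⌋. For p = 37, n = 185, the terms are:
  ⌊185/37^1⌋ = ⌊185/37⌋ = 5
(the next term ⌊185/37^2⌋ = 0, terminating the sum). Summing: v_37(185!) = 5 = 5.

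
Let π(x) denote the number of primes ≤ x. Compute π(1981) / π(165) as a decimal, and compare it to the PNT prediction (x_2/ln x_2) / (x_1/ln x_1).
π(1981)/π(165) = 299/38 ≈ 7.8684;  PNT prediction ≈ 8.0753.

π(165) = 38 and π(1981) = 299, so π(1981)/π(165) ≈ 7.8684. The PNT-predicted ratio is (1981/ln(1981)) / (165/ln(165)) ≈ 8.0753. The two agree to within a few percent, as expected.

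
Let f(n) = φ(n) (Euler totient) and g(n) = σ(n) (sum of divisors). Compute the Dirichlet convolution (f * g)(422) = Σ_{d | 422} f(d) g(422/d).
(φ * σ)(422) = 1688

Divisors of 422: [1, 2, 211, 422]. For each d | 422:
  d = 1: φ(1) · σ(422/1) = 1 · 636 = 636
  d = 2: φ(2) · σ(422/2) = 1 · 212 = 212
  d = 211: φ(211) · σ(422/211) = 210 · 3 = 630
  d = 422: φ(422) · σ(422/422) = 210 · 1 = 210
Summing: (φ * σ)(422) = 636 + 212 + 630 + 210 = 1688.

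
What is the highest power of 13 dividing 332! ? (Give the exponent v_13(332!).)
v_13(332!) = 26

Legendre's formula: v_p(n!) = Σ_{k ≥ 1} ⌊n / p^k⌋. For p = 13, n = 332, the terms are:
  ⌊332/13^1⌋ = ⌊332/13⌋ = 25
  ⌊332/13^2⌋ = ⌊332/169⌋ = 1
(the next term ⌊332/13^3⌋ = 0, terminating the sum). Summing: v_13(332!) = 25 + 1 = 26.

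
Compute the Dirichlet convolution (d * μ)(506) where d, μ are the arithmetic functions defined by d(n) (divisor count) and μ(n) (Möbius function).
(d * μ)(506) = 1

Divisors of 506: [1, 2, 11, 22, 23, 46, 253, 506]. For each d | 506:
  d = 1: d(1) · μ(506/1) = 1 · -1 = -1
  d = 2: d(2) · μ(506/2) = 2 · 1 = 2
  d = 11: d(11) · μ(506/11) = 2 · 1 = 2
  d = 22: d(22) · μ(506/22) = 4 · -1 = -4
  d = 23: d(23) · μ(506/23) = 2 · 1 = 2
  d = 46: d(46) · μ(506/46) = 4 · -1 = -4
  d = 253: d(253) · μ(506/253) = 4 · -1 = -4
  d = 506: d(506) · μ(506/506) = 8 · 1 = 8
Summing: (d * μ)(506) = -1 + 2 + 2 + -4 + 2 + -4 + -4 + 8 = 1.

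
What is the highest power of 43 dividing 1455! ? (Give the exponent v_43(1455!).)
v_43(1455!) = 33

Legendre's formula: v_p(n!) = Σ_{k ≥ 1} ⌊n / p^k⌋. For p = 43, n = 1455, the terms are:
  ⌊1455/43^1⌋ = ⌊1455/43⌋ = 33
(the next term ⌊1455/43^2⌋ = 0, terminating the sum). Summing: v_43(1455!) = 33 = 33.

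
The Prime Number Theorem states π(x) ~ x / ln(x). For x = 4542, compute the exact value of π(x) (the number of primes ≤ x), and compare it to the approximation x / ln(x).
π(4542) = 615;  x/ln(x) ≈ 539.36;  relative error ≈ 12.30%.

Directly count primes up to 4542: π(4542) = 615. The PNT approximation gives 4542/ln(4542) ≈ 4542/8.42112 ≈ 539.36. Relative error (π(x) − x/ln(x)) / π(x) ≈ 12.30%; the approximation is known to undercount slightly (Li(x) is a better estimate).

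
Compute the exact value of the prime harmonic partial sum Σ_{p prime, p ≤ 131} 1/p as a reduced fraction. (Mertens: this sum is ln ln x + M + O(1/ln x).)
Σ 1/p = 980956909242278731029785409368357903506317057050081/525896479052627740771371797072411912900610967452630

π(131) = 32, so the primes ≤ 131 are [2, 3, 5, 7, 11, 13, 17, 19, 23, 29, 31, 37, 41, 43, 47, 53, 59, 61, 67, 71, 73, 79, 83, 89, 97, 101, 103, 107, 109, 113, 127, 131]. Summing 1/p over these primes: 980956909242278731029785409368357903506317057050081/525896479052627740771371797072411912900610967452630 ≈ 1.8653. Mertens estimate ln ln(131) + 0.2615 ≈ 1.8457.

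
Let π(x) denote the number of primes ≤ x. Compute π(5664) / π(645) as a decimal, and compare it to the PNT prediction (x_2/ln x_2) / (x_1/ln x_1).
π(5664)/π(645) = 746/117 ≈ 6.3761;  PNT prediction ≈ 6.5737.

π(645) = 117 and π(5664) = 746, so π(5664)/π(645) ≈ 6.3761. The PNT-predicted ratio is (5664/ln(5664)) / (645/ln(645)) ≈ 6.5737. The two agree to within a few percent, as expected.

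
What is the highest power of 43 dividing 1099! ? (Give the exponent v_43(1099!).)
v_43(1099!) = 25

Legendre's formula: v_p(n!) = Σ_{k ≥ 1} ⌊n / p^k⌋. For p = 43, n = 1099, the terms are:
  ⌊1099/43^1⌋ = ⌊1099/43⌋ = 25
(the next term ⌊1099/43^2⌋ = 0, terminating the sum). Summing: v_43(1099!) = 25 = 25.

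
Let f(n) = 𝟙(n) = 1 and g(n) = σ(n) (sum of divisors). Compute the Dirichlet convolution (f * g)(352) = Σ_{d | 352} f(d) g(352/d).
(𝟙 * σ)(352) = 1560

Divisors of 352: [1, 2, 4, 8, 11, 16, 22, 32, 44, 88, 176, 352]. For each d | 352:
  d = 1: 𝟙(1) · σ(352/1) = 1 · 756 = 756
  d = 2: 𝟙(2) · σ(352/2) = 1 · 372 = 372
  d = 4: 𝟙(4) · σ(352/4) = 1 · 180 = 180
  d = 8: 𝟙(8) · σ(352/8) = 1 · 84 = 84
  d = 11: 𝟙(11) · σ(352/11) = 1 · 63 = 63
  d = 16: 𝟙(16) · σ(352/16) = 1 · 36 = 36
  d = 22: 𝟙(22) · σ(352/22) = 1 · 31 = 31
  d = 32: 𝟙(32) · σ(352/32) = 1 · 12 = 12
  d = 44: 𝟙(44) · σ(352/44) = 1 · 15 = 15
  d = 88: 𝟙(88) · σ(352/88) = 1 · 7 = 7
  d = 176: 𝟙(176) · σ(352/176) = 1 · 3 = 3
  d = 352: 𝟙(352) · σ(352/352) = 1 · 1 = 1
Summing: (𝟙 * σ)(352) = 756 + 372 + 180 + 84 + 63 + 36 + 31 + 12 + 15 + 7 + 3 + 1 = 1560.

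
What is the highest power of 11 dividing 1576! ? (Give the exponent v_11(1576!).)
v_11(1576!) = 157

Legendre's formula: v_p(n!) = Σ_{k ≥ 1} ⌊n / p^k⌋. For p = 11, n = 1576, the terms are:
  ⌊1576/11^1⌋ = ⌊1576/11⌋ = 143
  ⌊1576/11^2⌋ = ⌊1576/121⌋ = 13
  ⌊1576/11^3⌋ = ⌊1576/1331⌋ = 1
(the next term ⌊1576/11^4⌋ = 0, terminating the sum). Summing: v_11(1576!) = 143 + 13 + 1 = 157.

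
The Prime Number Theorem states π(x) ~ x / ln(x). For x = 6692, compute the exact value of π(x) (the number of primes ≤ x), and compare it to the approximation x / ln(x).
π(6692) = 863;  x/ln(x) ≈ 759.71;  relative error ≈ 11.97%.

Directly count primes up to 6692: π(6692) = 863. The PNT approximation gives 6692/ln(6692) ≈ 6692/8.80867 ≈ 759.71. Relative error (π(x) − x/ln(x)) / π(x) ≈ 11.97%; the approximation is known to undercount slightly (Li(x) is a better estimate).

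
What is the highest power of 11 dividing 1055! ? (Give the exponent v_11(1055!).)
v_11(1055!) = 103

Legendre's formula: v_p(n!) = Σ_{k ≥ 1} ⌊n / p^k⌋. For p = 11, n = 1055, the terms are:
  ⌊1055/11^1⌋ = ⌊1055/11⌋ = 95
  ⌊1055/11^2⌋ = ⌊1055/121⌋ = 8
(the next term ⌊1055/11^3⌋ = 0, terminating the sum). Summing: v_11(1055!) = 95 + 8 = 103.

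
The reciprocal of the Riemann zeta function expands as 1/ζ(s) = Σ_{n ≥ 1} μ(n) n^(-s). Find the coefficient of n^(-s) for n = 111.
μ(111) = 1

Factor n = 111 = 3 · 37. μ(n) = 0 if any exponent ≥ 2 (not squarefree); otherwise μ(n) = (−1)^{ω(n)} where ω(n) is the number of distinct prime factors. Applying: μ(111) = 1.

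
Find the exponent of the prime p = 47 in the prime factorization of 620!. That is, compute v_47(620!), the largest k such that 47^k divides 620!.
v_47(620!) = 13

Legendre's formula: v_p(n!) = Σ_{k ≥ 1} ⌊n / p^k⌋. For p = 47, n = 620, the terms are:
  ⌊620/47^1⌋ = ⌊620/47⌋ = 13
(the next term ⌊620/47^2⌋ = 0, terminating the sum). Summing: v_47(620!) = 13 = 13.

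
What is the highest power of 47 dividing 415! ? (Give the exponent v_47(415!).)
v_47(415!) = 8

Legendre's formula: v_p(n!) = Σ_{k ≥ 1} ⌊n / p^k⌋. For p = 47, n = 415, the terms are:
  ⌊415/47^1⌋ = ⌊415/47⌋ = 8
(the next term ⌊415/47^2⌋ = 0, terminating the sum). Summing: v_47(415!) = 8 = 8.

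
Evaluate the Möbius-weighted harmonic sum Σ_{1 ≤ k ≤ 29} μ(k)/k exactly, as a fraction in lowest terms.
Σ μ(k)/k = 9246047/3234846615

Values of μ(k) for 1 ≤ k ≤ 29: μ(1) = 1, μ(2) = -1, μ(3) = -1, μ(5) = -1, μ(6) = 1, μ(7) = -1, μ(10) = 1, μ(11) = -1, μ(13) = -1, μ(14) = 1, μ(15) = 1, μ(17) = -1, μ(19) = -1, μ(21) = 1, μ(22) = 1, μ(23) = -1, μ(26) = 1, μ(29) = -1, with μ = 0 on non-squarefree integers. Summing μ(k)/k for k where μ(k) ≠ 0 gives 9246047/3234846615 ≈ 0.0029. (PNT ⟺ this sum → 0 as n → ∞.)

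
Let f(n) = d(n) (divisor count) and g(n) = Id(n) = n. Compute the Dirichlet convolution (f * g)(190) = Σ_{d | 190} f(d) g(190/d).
(d * Id)(190) = 588

Divisors of 190: [1, 2, 5, 10, 19, 38, 95, 190]. For each d | 190:
  d = 1: d(1) · Id(190/1) = 1 · 190 = 190
  d = 2: d(2) · Id(190/2) = 2 · 95 = 190
  d = 5: d(5) · Id(190/5) = 2 · 38 = 76
  d = 10: d(10) · Id(190/10) = 4 · 19 = 76
  d = 19: d(19) · Id(190/19) = 2 · 10 = 20
  d = 38: d(38) · Id(190/38) = 4 · 5 = 20
  d = 95: d(95) · Id(190/95) = 4 · 2 = 8
  d = 190: d(190) · Id(190/190) = 8 · 1 = 8
Summing: (d * Id)(190) = 190 + 190 + 76 + 76 + 20 + 20 + 8 + 8 = 588.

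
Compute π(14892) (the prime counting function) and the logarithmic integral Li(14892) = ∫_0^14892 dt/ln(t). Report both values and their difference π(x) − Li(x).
π(14892) = 1745;  Li(14892) ≈ 1765.39;  π(x) − Li(x) ≈ -20.39.

Direct count of primes ≤ 14892 gives π(14892) = 1745. Numerical evaluation of the logarithmic integral gives Li(14892) ≈ 1765.39. The difference π(x) − Li(x) ≈ -20.39 is typically negative for small/moderate x (Li(x) overestimates), though Littlewood's theorem shows this sign changes infinitely often.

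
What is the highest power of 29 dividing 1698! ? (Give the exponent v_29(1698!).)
v_29(1698!) = 60

Legendre's formula: v_p(n!) = Σ_{k ≥ 1} ⌊n / p^k⌋. For p = 29, n = 1698, the terms are:
  ⌊1698/29^1⌋ = ⌊1698/29⌋ = 58
  ⌊1698/29^2⌋ = ⌊1698/841⌋ = 2
(the next term ⌊1698/29^3⌋ = 0, terminating the sum). Summing: v_29(1698!) = 58 + 2 = 60.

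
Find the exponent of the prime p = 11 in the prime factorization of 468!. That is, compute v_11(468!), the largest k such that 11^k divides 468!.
v_11(468!) = 45

Legendre's formula: v_p(n!) = Σ_{k ≥ 1} ⌊n / p^k⌋. For p = 11, n = 468, the terms are:
  ⌊468/11^1⌋ = ⌊468/11⌋ = 42
  ⌊468/11^2⌋ = ⌊468/121⌋ = 3
(the next term ⌊468/11^3⌋ = 0, terminating the sum). Summing: v_11(468!) = 42 + 3 = 45.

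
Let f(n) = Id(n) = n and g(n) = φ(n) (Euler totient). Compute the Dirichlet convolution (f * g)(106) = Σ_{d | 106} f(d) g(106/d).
(Id * φ)(106) = 315

Divisors of 106: [1, 2, 53, 106]. For each d | 106:
  d = 1: Id(1) · φ(106/1) = 1 · 52 = 52
  d = 2: Id(2) · φ(106/2) = 2 · 52 = 104
  d = 53: Id(53) · φ(106/53) = 53 · 1 = 53
  d = 106: Id(106) · φ(106/106) = 106 · 1 = 106
Summing: (Id * φ)(106) = 52 + 104 + 53 + 106 = 315.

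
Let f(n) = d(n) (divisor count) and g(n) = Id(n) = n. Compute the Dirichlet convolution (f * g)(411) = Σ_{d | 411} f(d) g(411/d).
(d * Id)(411) = 695

Divisors of 411: [1, 3, 137, 411]. For each d | 411:
  d = 1: d(1) · Id(411/1) = 1 · 411 = 411
  d = 3: d(3) · Id(411/3) = 2 · 137 = 274
  d = 137: d(137) · Id(411/137) = 2 · 3 = 6
  d = 411: d(411) · Id(411/411) = 4 · 1 = 4
Summing: (d * Id)(411) = 411 + 274 + 6 + 4 = 695.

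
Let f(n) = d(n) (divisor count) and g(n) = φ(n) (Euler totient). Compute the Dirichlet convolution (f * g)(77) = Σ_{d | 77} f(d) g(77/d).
(d * φ)(77) = 96

Divisors of 77: [1, 7, 11, 77]. For each d | 77:
  d = 1: d(1) · φ(77/1) = 1 · 60 = 60
  d = 7: d(7) · φ(77/7) = 2 · 10 = 20
  d = 11: d(11) · φ(77/11) = 2 · 6 = 12
  d = 77: d(77) · φ(77/77) = 4 · 1 = 4
Summing: (d * φ)(77) = 60 + 20 + 12 + 4 = 96.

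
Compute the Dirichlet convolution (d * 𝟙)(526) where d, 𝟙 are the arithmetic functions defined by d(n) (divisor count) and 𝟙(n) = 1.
(d * 𝟙)(526) = 9

Divisors of 526: [1, 2, 263, 526]. For each d | 526:
  d = 1: d(1) · 𝟙(526/1) = 1 · 1 = 1
  d = 2: d(2) · 𝟙(526/2) = 2 · 1 = 2
  d = 263: d(263) · 𝟙(526/263) = 2 · 1 = 2
  d = 526: d(526) · 𝟙(526/526) = 4 · 1 = 4
Summing: (d * 𝟙)(526) = 1 + 2 + 2 + 4 = 9.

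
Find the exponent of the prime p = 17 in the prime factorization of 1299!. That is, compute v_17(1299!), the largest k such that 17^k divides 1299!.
v_17(1299!) = 80

Legendre's formula: v_p(n!) = Σ_{k ≥ 1} ⌊n / p^k⌋. For p = 17, n = 1299, the terms are:
  ⌊1299/17^1⌋ = ⌊1299/17⌋ = 76
  ⌊1299/17^2⌋ = ⌊1299/289⌋ = 4
(the next term ⌊1299/17^3⌋ = 0, terminating the sum). Summing: v_17(1299!) = 76 + 4 = 80.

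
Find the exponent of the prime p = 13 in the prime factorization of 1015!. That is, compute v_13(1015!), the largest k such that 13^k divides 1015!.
v_13(1015!) = 84

Legendre's formula: v_p(n!) = Σ_{k ≥ 1} ⌊n / p^k⌋. For p = 13, n = 1015, the terms are:
  ⌊1015/13^1⌋ = ⌊1015/13⌋ = 78
  ⌊1015/13^2⌋ = ⌊1015/169⌋ = 6
(the next term ⌊1015/13^3⌋ = 0, terminating the sum). Summing: v_13(1015!) = 78 + 6 = 84.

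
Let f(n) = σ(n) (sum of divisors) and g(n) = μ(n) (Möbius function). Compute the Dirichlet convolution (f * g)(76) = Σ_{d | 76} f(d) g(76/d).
(σ * μ)(76) = 76

Divisors of 76: [1, 2, 4, 19, 38, 76]. For each d | 76:
  d = 1: σ(1) · μ(76/1) = 1 · 0 = 0
  d = 2: σ(2) · μ(76/2) = 3 · 1 = 3
  d = 4: σ(4) · μ(76/4) = 7 · -1 = -7
  d = 19: σ(19) · μ(76/19) = 20 · 0 = 0
  d = 38: σ(38) · μ(76/38) = 60 · -1 = -60
  d = 76: σ(76) · μ(76/76) = 140 · 1 = 140
Summing: (σ * μ)(76) = 0 + 3 + -7 + 0 + -60 + 140 = 76.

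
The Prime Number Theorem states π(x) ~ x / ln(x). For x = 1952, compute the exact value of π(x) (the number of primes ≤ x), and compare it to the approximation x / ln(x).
π(1952) = 297;  x/ln(x) ≈ 257.64;  relative error ≈ 13.25%.

Directly count primes up to 1952: π(1952) = 297. The PNT approximation gives 1952/ln(1952) ≈ 1952/7.57661 ≈ 257.64. Relative error (π(x) − x/ln(x)) / π(x) ≈ 13.25%; the approximation is known to undercount slightly (Li(x) is a better estimate).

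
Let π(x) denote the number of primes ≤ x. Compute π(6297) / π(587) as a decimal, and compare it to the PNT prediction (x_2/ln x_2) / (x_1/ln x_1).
π(6297)/π(587) = 818/107 ≈ 7.6449;  PNT prediction ≈ 7.8177.

π(587) = 107 and π(6297) = 818, so π(6297)/π(587) ≈ 7.6449. The PNT-predicted ratio is (6297/ln(6297)) / (587/ln(587)) ≈ 7.8177. The two agree to within a few percent, as expected.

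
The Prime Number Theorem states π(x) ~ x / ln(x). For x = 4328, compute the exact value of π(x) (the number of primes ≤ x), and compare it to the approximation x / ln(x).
π(4328) = 591;  x/ln(x) ≈ 516.91;  relative error ≈ 12.54%.

Directly count primes up to 4328: π(4328) = 591. The PNT approximation gives 4328/ln(4328) ≈ 4328/8.37286 ≈ 516.91. Relative error (π(x) − x/ln(x)) / π(x) ≈ 12.54%; the approximation is known to undercount slightly (Li(x) is a better estimate).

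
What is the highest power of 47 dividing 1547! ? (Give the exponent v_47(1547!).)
v_47(1547!) = 32

Legendre's formula: v_p(n!) = Σ_{k ≥ 1} ⌊n / p^k⌋. For p = 47, n = 1547, the terms are:
  ⌊1547/47^1⌋ = ⌊1547/47⌋ = 32
(the next term ⌊1547/47^2⌋ = 0, terminating the sum). Summing: v_47(1547!) = 32 = 32.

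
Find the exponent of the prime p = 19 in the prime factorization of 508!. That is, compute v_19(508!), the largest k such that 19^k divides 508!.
v_19(508!) = 27

Legendre's formula: v_p(n!) = Σ_{k ≥ 1} ⌊n / p^k⌋. For p = 19, n = 508, the terms are:
  ⌊508/19^1⌋ = ⌊508/19⌋ = 26
  ⌊508/19^2⌋ = ⌊508/361⌋ = 1
(the next term ⌊508/19^3⌋ = 0, terminating the sum). Summing: v_19(508!) = 26 + 1 = 27.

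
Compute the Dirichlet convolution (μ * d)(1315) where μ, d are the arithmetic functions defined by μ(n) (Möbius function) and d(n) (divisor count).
(μ * d)(1315) = 1

Divisors of 1315: [1, 5, 263, 1315]. For each d | 1315:
  d = 1: μ(1) · d(1315/1) = 1 · 4 = 4
  d = 5: μ(5) · d(1315/5) = -1 · 2 = -2
  d = 263: μ(263) · d(1315/263) = -1 · 2 = -2
  d = 1315: μ(1315) · d(1315/1315) = 1 · 1 = 1
Summing: (μ * d)(1315) = 4 + -2 + -2 + 1 = 1.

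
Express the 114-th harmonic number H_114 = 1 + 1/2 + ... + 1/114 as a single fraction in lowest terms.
H_114 = 92422098728954394895401052885520758853316071035681/17379782769567790172972927968296006432665936992320

Direct summation: H_114 = 1 + 1/2 + ... + 1/114. The least common denominator is lcm(1, ..., 114) = 955888052326228459513511038256280353796626534577600; over this denominator the numerator is 955888052326228459513511038256280353796626534577600 + 477944026163114229756755519128140176898313267288800 + 318629350775409486504503679418760117932208844859200 + 238972013081557114878377759564070088449156633644400 + 191177610465245691902702207651256070759325306915520 + 159314675387704743252251839709380058966104422429600 + 136555436046604065644787291179468621970946647796800 + 119486006540778557439188879782035044224578316822200 + 106209783591803162168167893139586705977402948286400 + 95588805232622845951351103825628035379662653457760 + 86898913847838950864864639841480032163329684961600 + 79657337693852371626125919854690029483052211214800 + 73529850178940650731808541404329257984355887275200 + 68277718023302032822393645589734310985473323898400 + 63725870155081897300900735883752023586441768971840 + 59743003270389278719594439891017522112289158411100 + 56228708960366379971383002250369432576272149092800 + 53104891795901581084083946569793352988701474143200 + 50309897490854129448079528329277913357717186030400 + 47794402616311422975675551912814017689831326728880 + 45518478682201355214929097059822873990315549265600 + 43449456923919475432432319920740016081664842480800 + 41560350101140367804935262532881754512896805851200 + 39828668846926185813062959927345014741526105607400 + 38235522093049138380540441530251214151865061383104 + 36764925089470325365904270702164628992177943637600 + 35403261197267720722722631046528901992467649428800 + 34138859011651016411196822794867155492736661949200 + 32961656976766498603914173732975184613676777054400 + 31862935077540948650450367941876011793220884485920 + 30835098462136401919790678653428398509568597889600 + 29871501635194639359797219945508761056144579205550 + 28966304615946316954954879947160010721109894987200 + 28114354480183189985691501125184716288136074546400 + 27311087209320813128957458235893724394189329559360 + 26552445897950790542041973284896676494350737071600 + 25834812225033201608473271304223793345854771204800 + 25154948745427064724039764164638956678858593015200 + 24509950059646883577269513801443085994785295758400 + 23897201308155711487837775956407008844915663364440 + 23314342739664108768622220445275130580405525233600 + 22759239341100677607464548529911436995157774632800 + 22229954705261126965430489261773961716200617083200 + 21724728461959737716216159960370008040832421240400 + 21241956718360632433633578627917341195480589657280 + 20780175050570183902467631266440877256448402925600 + 20338043666515499138585341239495326676523968820800 + 19914334423463092906531479963672507370763052803700 + 19507919435229152234969613025638374567278092542400 + 19117761046524569190270220765125607075932530691552 + 18742902986788793323794334083456477525424049697600 + 18382462544735162682952135351082314496088971818800 + 18035623628796763387047378080307176486728802539200 + 17701630598633860361361315523264450996233824714400 + 17379782769567790172972927968296006432665936992320 + 17069429505825508205598411397433577746368330974600 + 16769965830284709816026509443092637785905728676800 + 16480828488383249301957086866487592306838388527200 + 16201492412308956940906966750106446674519093806400 + 15931467538770474325225183970938005896610442242960 + 15670295939774237041205098987807874652403713681600 + 15417549231068200959895339326714199254784298944800 + 15172826227400451738309699019940957996771849755200 + 14935750817597319679898609972754380528072289602775 + 14705970035788130146361708280865851596871177455040 + 14483152307973158477477439973580005360554947493600 + 14266985855615350141992702063526572444725769172800 + 14057177240091594992845750562592358144068037273200 + 13853450033713455934978420844293918170965601950400 + 13655543604660406564478729117946862197094664779680 + 13463212004594767035401563919102540194318683585600 + 13276222948975395271020986642448338247175368535800 + 13094356881181211774157685455565484298583925131200 + 12917406112516600804236635652111896672927385602400 + 12745174031016379460180147176750404717288353794368 + 12577474372713532362019882082319478339429296507600 + 12414130549691278694980662834497147451904240708800 + 12254975029823441788634756900721542997392647879200 + 12099848763623145057133051117168105744261095374400 + 11948600654077855743918887978203504422457831682220 + 11801087065755906907574210348842967330822549809600 + 11657171369832054384311110222637565290202762616800 + 11516723522002752524259169135617835587911163067200 + 11379619670550338803732274264955718497578887316400 + 11245741792073275994276600450073886515254429818560 + 11114977352630563482715244630886980858100308541600 + 10987218992255499534638057910991728204558925684800 + 10862364230979868858108079980185004020416210620200 + 10740315194676724264196753238834610716816028478400 + 10620978359180316216816789313958670597740294828640 + 10504264311277235818829791629189893997765126753600 + 10390087525285091951233815633220438628224201462800 + 10278366154045467306596892884476132836522865963200 + 10169021833257749569292670619747663338261984410400 + 10061979498170825889615905665855582671543437206080 + 9957167211731546453265739981836253685381526401850 + 9854516003363179994984649878930725296872438500800 + 9753959717614576117484806512819187283639046271200 + 9655434871982105651651626649053336907036631662400 + 9558880523262284595135110382562803537966265345776 + 9464238141843846133797138992636439146501252817600 + 9371451493394396661897167041728238762712024848800 + 9280466527439111257412728526760003434918704219200 + 9191231272367581341476067675541157248044485909400 + 9103695736440271042985819411964574798063109853120 + 9017811814398381693523689040153588243364401269600 + 8933533199310546350593561105198881811183425556800 + 8850815299316930180680657761632225498116912357200 + 8769615158956224399206523286754865631161711326400 + 8689891384783895086486463984148003216332968496160 + 8611604075011067202824423768074597781951590401600 + 8534714752912754102799205698716788873184165487300 + 8459186303771933270031071135011330564571916235200 + 8384982915142354908013254721546318892952864338400 = 5083215430092491719247057908703641736932383906962455, so H_114 = 5083215430092491719247057908703641736932383906962455/955888052326228459513511038256280353796626534577600; reducing by gcd(5083215430092491719247057908703641736932383906962455, 955888052326228459513511038256280353796626534577600) = 55 gives 92422098728954394895401052885520758853316071035681/17379782769567790172972927968296006432665936992320 ≈ 5.31779. (The PNT-adjacent estimate ln(114) + γ ≈ 5.31341 matches within O(1/n).)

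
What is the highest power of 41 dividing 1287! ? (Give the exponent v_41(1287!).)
v_41(1287!) = 31

Legendre's formula: v_p(n!) = Σ_{k ≥ 1} ⌊n / p^k⌋. For p = 41, n = 1287, the terms are:
  ⌊1287/41^1⌋ = ⌊1287/41⌋ = 31
(the next term ⌊1287/41^2⌋ = 0, terminating the sum). Summing: v_41(1287!) = 31 = 31.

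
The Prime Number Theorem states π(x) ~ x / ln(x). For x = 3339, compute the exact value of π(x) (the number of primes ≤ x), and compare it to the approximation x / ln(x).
π(3339) = 470;  x/ln(x) ≈ 411.54;  relative error ≈ 12.44%.

Directly count primes up to 3339: π(3339) = 470. The PNT approximation gives 3339/ln(3339) ≈ 3339/8.11343 ≈ 411.54. Relative error (π(x) − x/ln(x)) / π(x) ≈ 12.44%; the approximation is known to undercount slightly (Li(x) is a better estimate).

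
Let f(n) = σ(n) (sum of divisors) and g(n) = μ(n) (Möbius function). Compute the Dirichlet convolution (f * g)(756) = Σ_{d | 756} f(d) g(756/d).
(σ * μ)(756) = 756

Divisors of 756: [1, 2, 3, 4, 6, 7, 9, 12, 14, 18, 21, 27, 28, 36, 42, 54, 63, 84, 108, 126, 189, 252, 378, 756]. For each d | 756:
  d = 1: σ(1) · μ(756/1) = 1 · 0 = 0
  d = 2: σ(2) · μ(756/2) = 3 · 0 = 0
  d = 3: σ(3) · μ(756/3) = 4 · 0 = 0
  d = 4: σ(4) · μ(756/4) = 7 · 0 = 0
  d = 6: σ(6) · μ(756/6) = 12 · 0 = 0
  d = 7: σ(7) · μ(756/7) = 8 · 0 = 0
  d = 9: σ(9) · μ(756/9) = 13 · 0 = 0
  d = 12: σ(12) · μ(756/12) = 28 · 0 = 0
  d = 14: σ(14) · μ(756/14) = 24 · 0 = 0
  d = 18: σ(18) · μ(756/18) = 39 · -1 = -39
  d = 21: σ(21) · μ(756/21) = 32 · 0 = 0
  d = 27: σ(27) · μ(756/27) = 40 · 0 = 0
  d = 28: σ(28) · μ(756/28) = 56 · 0 = 0
  d = 36: σ(36) · μ(756/36) = 91 · 1 = 91
  d = 42: σ(42) · μ(756/42) = 96 · 0 = 0
  d = 54: σ(54) · μ(756/54) = 120 · 1 = 120
  d = 63: σ(63) · μ(756/63) = 104 · 0 = 0
  d = 84: σ(84) · μ(756/84) = 224 · 0 = 0
  d = 108: σ(108) · μ(756/108) = 280 · -1 = -280
  d = 126: σ(126) · μ(756/126) = 312 · 1 = 312
  d = 189: σ(189) · μ(756/189) = 320 · 0 = 0
  d = 252: σ(252) · μ(756/252) = 728 · -1 = -728
  d = 378: σ(378) · μ(756/378) = 960 · -1 = -960
  d = 756: σ(756) · μ(756/756) = 2240 · 1 = 2240
Summing: (σ * μ)(756) = 0 + 0 + 0 + 0 + 0 + 0 + 0 + 0 + 0 + -39 + 0 + 0 + 0 + 91 + 0 + 120 + 0 + 0 + -280 + 312 + 0 + -728 + -960 + 2240 = 756.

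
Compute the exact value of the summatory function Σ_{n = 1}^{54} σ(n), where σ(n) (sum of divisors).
Σ_{n ≤ 54} σ(n) = 2424

Compute σ(n) for each 1 ≤ n ≤ 54: σ(1) = 1, σ(2) = 3, σ(3) = 4, σ(4) = 7, σ(5) = 6, σ(6) = 12, σ(7) = 8, σ(8) = 15, σ(9) = 13, σ(10) = 18, σ(11) = 12, σ(12) = 28, σ(13) = 14, σ(14) = 24, σ(15) = 24, σ(16) = 31, σ(17) = 18, σ(18) = 39, σ(19) = 20, σ(20) = 42, σ(21) = 32, σ(22) = 36, σ(23) = 24, σ(24) = 60, σ(25) = 31, σ(26) = 42, σ(27) = 40, σ(28) = 56, σ(29) = 30, σ(30) = 72, σ(31) = 32, σ(32) = 63, σ(33) = 48, σ(34) = 54, σ(35) = 48, σ(36) = 91, σ(37) = 38, σ(38) = 60, σ(39) = 56, σ(40) = 90, σ(41) = 42, σ(42) = 96, σ(43) = 44, σ(44) = 84, σ(45) = 78, σ(46) = 72, σ(47) = 48, σ(48) = 124, σ(49) = 57, σ(50) = 93, σ(51) = 72, σ(52) = 98, σ(53) = 54, σ(54) = 120. Summing all 54 values: 2424. (Average order: Σ_{n ≤ x} σ(n) ~ (π²/12) x². For x = 54, (π²/12)·54² ≈ 2398.31.)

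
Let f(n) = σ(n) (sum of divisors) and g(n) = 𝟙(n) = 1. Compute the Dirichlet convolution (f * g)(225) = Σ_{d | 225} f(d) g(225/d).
(σ * 𝟙)(225) = 684

Divisors of 225: [1, 3, 5, 9, 15, 25, 45, 75, 225]. For each d | 225:
  d = 1: σ(1) · 𝟙(225/1) = 1 · 1 = 1
  d = 3: σ(3) · 𝟙(225/3) = 4 · 1 = 4
  d = 5: σ(5) · 𝟙(225/5) = 6 · 1 = 6
  d = 9: σ(9) · 𝟙(225/9) = 13 · 1 = 13
  d = 15: σ(15) · 𝟙(225/15) = 24 · 1 = 24
  d = 25: σ(25) · 𝟙(225/25) = 31 · 1 = 31
  d = 45: σ(45) · 𝟙(225/45) = 78 · 1 = 78
  d = 75: σ(75) · 𝟙(225/75) = 124 · 1 = 124
  d = 225: σ(225) · 𝟙(225/225) = 403 · 1 = 403
Summing: (σ * 𝟙)(225) = 1 + 4 + 6 + 13 + 24 + 31 + 78 + 124 + 403 = 684.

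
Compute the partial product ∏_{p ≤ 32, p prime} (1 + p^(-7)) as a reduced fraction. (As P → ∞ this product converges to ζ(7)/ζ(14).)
∏ = 45636384576315690080929715569674882079693135504462522074208731086848/45261280733327250662945753058202857554009606630517518569698816246875

The primes p ≤ 32 are [2, 3, 5, 7, 11, 13, 17, 19, 23, 29, 31]. For each, (1 + 1/p^7) = (p^7 + 1)/p^7. Multiplying these fractions over p ∈ [2, 3, 5, 7, 11, 13, 17, 19, 23, 29, 31] gives 45636384576315690080929715569674882079693135504462522074208731086848/45261280733327250662945753058202857554009606630517518569698816246875. (In the limit P → ∞ this tends to ζ(7)/ζ(14).)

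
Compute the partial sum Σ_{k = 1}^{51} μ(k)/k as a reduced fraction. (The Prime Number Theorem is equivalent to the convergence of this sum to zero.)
Σ μ(k)/k = -184943596214571/204963260862830470

Values of μ(k) for 1 ≤ k ≤ 51: μ(1) = 1, μ(2) = -1, μ(3) = -1, μ(5) = -1, μ(6) = 1, μ(7) = -1, μ(10) = 1, μ(11) = -1, μ(13) = -1, μ(14) = 1, μ(15) = 1, μ(17) = -1, μ(19) = -1, μ(21) = 1, μ(22) = 1, μ(23) = -1, μ(26) = 1, μ(29) = -1, μ(30) = -1, μ(31) = -1, μ(33) = 1, μ(34) = 1, μ(35) = 1, μ(37) = -1, μ(38) = 1, μ(39) = 1, μ(41) = -1, μ(42) = -1, μ(43) = -1, μ(46) = 1, μ(47) = -1, μ(51) = 1, with μ = 0 on non-squarefree integers. Summing μ(k)/k for k where μ(k) ≠ 0 gives -184943596214571/204963260862830470 ≈ -0.0009. (PNT ⟺ this sum → 0 as n → ∞.)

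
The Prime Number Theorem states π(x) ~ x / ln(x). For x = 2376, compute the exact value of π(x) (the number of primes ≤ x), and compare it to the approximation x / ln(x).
π(2376) = 351;  x/ln(x) ≈ 305.67;  relative error ≈ 12.92%.

Directly count primes up to 2376: π(2376) = 351. The PNT approximation gives 2376/ln(2376) ≈ 2376/7.77317 ≈ 305.67. Relative error (π(x) − x/ln(x)) / π(x) ≈ 12.92%; the approximation is known to undercount slightly (Li(x) is a better estimate).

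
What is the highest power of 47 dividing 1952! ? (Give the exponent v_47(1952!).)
v_47(1952!) = 41

Legendre's formula: v_p(n!) = Σ_{k ≥ 1} ⌊n / p^k⌋. For p = 47, n = 1952, the terms are:
  ⌊1952/47^1⌋ = ⌊1952/47⌋ = 41
(the next term ⌊1952/47^2⌋ = 0, terminating the sum). Summing: v_47(1952!) = 41 = 41.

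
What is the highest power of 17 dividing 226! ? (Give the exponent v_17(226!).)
v_17(226!) = 13

Legendre's formula: v_p(n!) = Σ_{k ≥ 1} ⌊n / p^k⌋. For p = 17, n = 226, the terms are:
  ⌊226/17^1⌋ = ⌊226/17⌋ = 13
(the next term ⌊226/17^2⌋ = 0, terminating the sum). Summing: v_17(226!) = 13 = 13.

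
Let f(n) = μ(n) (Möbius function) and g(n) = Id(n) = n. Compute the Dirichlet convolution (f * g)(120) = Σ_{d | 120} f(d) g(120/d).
(μ * Id)(120) = 32

Divisors of 120: [1, 2, 3, 4, 5, 6, 8, 10, 12, 15, 20, 24, 30, 40, 60, 120]. For each d | 120:
  d = 1: μ(1) · Id(120/1) = 1 · 120 = 120
  d = 2: μ(2) · Id(120/2) = -1 · 60 = -60
  d = 3: μ(3) · Id(120/3) = -1 · 40 = -40
  d = 4: μ(4) · Id(120/4) = 0 · 30 = 0
  d = 5: μ(5) · Id(120/5) = -1 · 24 = -24
  d = 6: μ(6) · Id(120/6) = 1 · 20 = 20
  d = 8: μ(8) · Id(120/8) = 0 · 15 = 0
  d = 10: μ(10) · Id(120/10) = 1 · 12 = 12
  d = 12: μ(12) · Id(120/12) = 0 · 10 = 0
  d = 15: μ(15) · Id(120/15) = 1 · 8 = 8
  d = 20: μ(20) · Id(120/20) = 0 · 6 = 0
  d = 24: μ(24) · Id(120/24) = 0 · 5 = 0
  d = 30: μ(30) · Id(120/30) = -1 · 4 = -4
  d = 40: μ(40) · Id(120/40) = 0 · 3 = 0
  d = 60: μ(60) · Id(120/60) = 0 · 2 = 0
  d = 120: μ(120) · Id(120/120) = 0 · 1 = 0
Summing: (μ * Id)(120) = 120 + -60 + -40 + 0 + -24 + 20 + 0 + 12 + 0 + 8 + 0 + 0 + -4 + 0 + 0 + 0 = 32.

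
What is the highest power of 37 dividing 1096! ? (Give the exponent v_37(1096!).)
v_37(1096!) = 29

Legendre's formula: v_p(n!) = Σ_{k ≥ 1} ⌊n / p^k⌋. For p = 37, n = 1096, the terms are:
  ⌊1096/37^1⌋ = ⌊1096/37⌋ = 29
(the next term ⌊1096/37^2⌋ = 0, terminating the sum). Summing: v_37(1096!) = 29 = 29.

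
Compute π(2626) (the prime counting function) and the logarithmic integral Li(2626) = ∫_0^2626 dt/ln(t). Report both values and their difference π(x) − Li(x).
π(2626) = 381;  Li(2626) ≈ 395.66;  π(x) − Li(x) ≈ -14.66.

Direct count of primes ≤ 2626 gives π(2626) = 381. Numerical evaluation of the logarithmic integral gives Li(2626) ≈ 395.66. The difference π(x) − Li(x) ≈ -14.66 is typically negative for small/moderate x (Li(x) overestimates), though Littlewood's theorem shows this sign changes infinitely often.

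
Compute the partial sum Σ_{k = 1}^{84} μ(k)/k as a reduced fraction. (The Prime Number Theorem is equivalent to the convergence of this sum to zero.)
Σ μ(k)/k = -223590076836035175208867029720/8902150522975861711854133933093

Values of μ(k) for 1 ≤ k ≤ 84: μ(1) = 1, μ(2) = -1, μ(3) = -1, μ(5) = -1, μ(6) = 1, μ(7) = -1, μ(10) = 1, μ(11) = -1, μ(13) = -1, μ(14) = 1, μ(15) = 1, μ(17) = -1, μ(19) = -1, μ(21) = 1, μ(22) = 1, μ(23) = -1, μ(26) = 1, μ(29) = -1, μ(30) = -1, μ(31) = -1, μ(33) = 1, μ(34) = 1, μ(35) = 1, μ(37) = -1, μ(38) = 1, μ(39) = 1, μ(41) = -1, μ(42) = -1, μ(43) = -1, μ(46) = 1, μ(47) = -1, μ(51) = 1, μ(53) = -1, μ(55) = 1, μ(57) = 1, μ(58) = 1, μ(59) = -1, μ(61) = -1, μ(62) = 1, μ(65) = 1, μ(66) = -1, μ(67) = -1, μ(69) = 1, μ(70) = -1, μ(71) = -1, μ(73) = -1, μ(74) = 1, μ(77) = 1, μ(78) = -1, μ(79) = -1, μ(82) = 1, μ(83) = -1, with μ = 0 on non-squarefree integers. Summing μ(k)/k for k where μ(k) ≠ 0 gives -223590076836035175208867029720/8902150522975861711854133933093 ≈ -0.0251. (PNT ⟺ this sum → 0 as n → ∞.)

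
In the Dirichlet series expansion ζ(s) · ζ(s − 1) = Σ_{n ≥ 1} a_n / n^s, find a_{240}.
σ(240) = 744

In the product (Σ m^0/m^s)(Σ k / k^s) = Σ (Σ_{d | n} d) / n^s, the coefficient of 1/n^s is σ(n) = Σ_{d | n} d. For n = 240, divisors are [1, 2, 3, 4, 5, 6, 8, 10, 12, 15, 16, 20, 24, 30, 40, 48, 60, 80, 120, 240]; summing: σ(240) = 744.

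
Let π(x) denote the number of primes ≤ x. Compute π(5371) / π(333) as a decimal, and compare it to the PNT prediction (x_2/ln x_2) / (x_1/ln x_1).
π(5371)/π(333) = 708/67 ≈ 10.5672;  PNT prediction ≈ 10.9073.

π(333) = 67 and π(5371) = 708, so π(5371)/π(333) ≈ 10.5672. The PNT-predicted ratio is (5371/ln(5371)) / (333/ln(333)) ≈ 10.9073. The two agree to within a few percent, as expected.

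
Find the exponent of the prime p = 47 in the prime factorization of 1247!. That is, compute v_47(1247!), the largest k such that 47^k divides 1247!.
v_47(1247!) = 26

Legendre's formula: v_p(n!) = Σ_{k ≥ 1} ⌊n / p^k⌋. For p = 47, n = 1247, the terms are:
  ⌊1247/47^1⌋ = ⌊1247/47⌋ = 26
(the next term ⌊1247/47^2⌋ = 0, terminating the sum). Summing: v_47(1247!) = 26 = 26.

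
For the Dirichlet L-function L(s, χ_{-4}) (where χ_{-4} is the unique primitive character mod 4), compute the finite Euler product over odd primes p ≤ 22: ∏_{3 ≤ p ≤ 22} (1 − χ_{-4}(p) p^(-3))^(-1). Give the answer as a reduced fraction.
∏ = 2463517706231725/2542314678779904

The odd primes p ≤ 22 are [3, 5, 7, 11, 13, 17, 19]. For each, χ(p) = 1 if p ≡ 1 mod 4, χ(p) = −1 if p ≡ 3 mod 4. Taking (1 − χ(p)/p^3)^(-1) = p^3/(p^3 − χ(p)): (1 − (-1)/3^3)^(-1) · (1 − (1)/5^3)^(-1) · (1 − (-1)/7^3)^(-1) · (1 − (-1)/11^3)^(-1) · (1 − (1)/13^3)^(-1) · (1 − (1)/17^3)^(-1) · (1 − (-1)/19^3)^(-1) = 2463517706231725/2542314678779904.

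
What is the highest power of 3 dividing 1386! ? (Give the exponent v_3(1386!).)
v_3(1386!) = 690

Legendre's formula: v_p(n!) = Σ_{k ≥ 1} ⌊n / p^k⌋. For p = 3, n = 1386, the terms are:
  ⌊1386/3^1⌋ = ⌊1386/3⌋ = 462
  ⌊1386/3^2⌋ = ⌊1386/9⌋ = 154
  ⌊1386/3^3⌋ = ⌊1386/27⌋ = 51
  ⌊1386/3^4⌋ = ⌊1386/81⌋ = 17
  ⌊1386/3^5⌋ = ⌊1386/243⌋ = 5
  ⌊1386/3^6⌋ = ⌊1386/729⌋ = 1
(the next term ⌊1386/3^7⌋ = 0, terminating the sum). Summing: v_3(1386!) = 462 + 154 + 51 + 17 + 5 + 1 = 690.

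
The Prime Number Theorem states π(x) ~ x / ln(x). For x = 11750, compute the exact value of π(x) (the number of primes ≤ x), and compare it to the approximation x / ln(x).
π(11750) = 1409;  x/ln(x) ≈ 1253.79;  relative error ≈ 11.02%.

Directly count primes up to 11750: π(11750) = 1409. The PNT approximation gives 11750/ln(11750) ≈ 11750/9.37161 ≈ 1253.79. Relative error (π(x) − x/ln(x)) / π(x) ≈ 11.02%; the approximation is known to undercount slightly (Li(x) is a better estimate).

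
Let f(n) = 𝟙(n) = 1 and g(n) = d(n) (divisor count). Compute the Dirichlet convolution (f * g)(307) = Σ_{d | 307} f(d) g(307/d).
(𝟙 * d)(307) = 3

Divisors of 307: [1, 307]. For each d | 307:
  d = 1: 𝟙(1) · d(307/1) = 1 · 2 = 2
  d = 307: 𝟙(307) · d(307/307) = 1 · 1 = 1
Summing: (𝟙 * d)(307) = 2 + 1 = 3.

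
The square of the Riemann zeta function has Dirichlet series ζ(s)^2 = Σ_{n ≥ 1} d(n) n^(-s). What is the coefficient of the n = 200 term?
d(200) = 12

ζ(s)^2 = (Σ 1/m^s)(Σ 1/k^s). The coefficient of 1/n^s in the product is the number of ordered pairs (m, k) with mk = n, which equals d(n). For n = 200, divisors are [1, 2, 4, 5, 8, 10, 20, 25, 40, 50, 100, 200], so d(200) = 12.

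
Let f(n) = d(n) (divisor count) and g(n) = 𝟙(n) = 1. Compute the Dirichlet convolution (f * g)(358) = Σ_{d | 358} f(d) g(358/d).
(d * 𝟙)(358) = 9

Divisors of 358: [1, 2, 179, 358]. For each d | 358:
  d = 1: d(1) · 𝟙(358/1) = 1 · 1 = 1
  d = 2: d(2) · 𝟙(358/2) = 2 · 1 = 2
  d = 179: d(179) · 𝟙(358/179) = 2 · 1 = 2
  d = 358: d(358) · 𝟙(358/358) = 4 · 1 = 4
Summing: (d * 𝟙)(358) = 1 + 2 + 2 + 4 = 9.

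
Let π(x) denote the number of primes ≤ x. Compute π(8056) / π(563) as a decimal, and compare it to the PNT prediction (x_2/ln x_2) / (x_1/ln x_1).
π(8056)/π(563) = 1012/103 ≈ 9.8252;  PNT prediction ≈ 10.0758.

π(563) = 103 and π(8056) = 1012, so π(8056)/π(563) ≈ 9.8252. The PNT-predicted ratio is (8056/ln(8056)) / (563/ln(563)) ≈ 10.0758. The two agree to within a few percent, as expected.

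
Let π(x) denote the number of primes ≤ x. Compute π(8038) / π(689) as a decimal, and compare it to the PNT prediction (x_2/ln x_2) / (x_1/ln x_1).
π(8038)/π(689) = 1010/124 ≈ 8.1452;  PNT prediction ≈ 8.4789.

π(689) = 124 and π(8038) = 1010, so π(8038)/π(689) ≈ 8.1452. The PNT-predicted ratio is (8038/ln(8038)) / (689/ln(689)) ≈ 8.4789. The two agree to within a few percent, as expected.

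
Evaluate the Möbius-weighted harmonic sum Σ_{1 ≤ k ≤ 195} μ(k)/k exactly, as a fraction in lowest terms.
Σ μ(k)/k = -43277238338814707352435871087729404219364080007991120795068950289487278357/2094340804123062964635950016266159511607730554966537454865305011530672742866

Values of μ(k) for 1 ≤ k ≤ 195: μ(1) = 1, μ(2) = -1, μ(3) = -1, μ(5) = -1, μ(6) = 1, μ(7) = -1, μ(10) = 1, μ(11) = -1, μ(13) = -1, μ(14) = 1, μ(15) = 1, μ(17) = -1, μ(19) = -1, μ(21) = 1, μ(22) = 1, μ(23) = -1, μ(26) = 1, μ(29) = -1, μ(30) = -1, μ(31) = -1, μ(33) = 1, μ(34) = 1, μ(35) = 1, μ(37) = -1, μ(38) = 1, μ(39) = 1, μ(41) = -1, μ(42) = -1, μ(43) = -1, μ(46) = 1, μ(47) = -1, μ(51) = 1, μ(53) = -1, μ(55) = 1, μ(57) = 1, μ(58) = 1, μ(59) = -1, μ(61) = -1, μ(62) = 1, μ(65) = 1, μ(66) = -1, μ(67) = -1, μ(69) = 1, μ(70) = -1, μ(71) = -1, μ(73) = -1, μ(74) = 1, μ(77) = 1, μ(78) = -1, μ(79) = -1, μ(82) = 1, μ(83) = -1, μ(85) = 1, μ(86) = 1, μ(87) = 1, μ(89) = -1, μ(91) = 1, μ(93) = 1, μ(94) = 1, μ(95) = 1, μ(97) = -1, μ(101) = -1, μ(102) = -1, μ(103) = -1, μ(105) = -1, μ(106) = 1, μ(107) = -1, μ(109) = -1, μ(110) = -1, μ(111) = 1, μ(113) = -1, μ(114) = -1, μ(115) = 1, μ(118) = 1, μ(119) = 1, μ(122) = 1, μ(123) = 1, μ(127) = -1, μ(129) = 1, μ(130) = -1, μ(131) = -1, μ(133) = 1, μ(134) = 1, μ(137) = -1, μ(138) = -1, μ(139) = -1, μ(141) = 1, μ(142) = 1, μ(143) = 1, μ(145) = 1, μ(146) = 1, μ(149) = -1, μ(151) = -1, μ(154) = -1, μ(155) = 1, μ(157) = -1, μ(158) = 1, μ(159) = 1, μ(161) = 1, μ(163) = -1, μ(165) = -1, μ(166) = 1, μ(167) = -1, μ(170) = -1, μ(173) = -1, μ(174) = -1, μ(177) = 1, μ(178) = 1, μ(179) = -1, μ(181) = -1, μ(182) = -1, μ(183) = 1, μ(185) = 1, μ(186) = -1, μ(187) = 1, μ(190) = -1, μ(191) = -1, μ(193) = -1, μ(194) = 1, μ(195) = -1, with μ = 0 on non-squarefree integers. Summing μ(k)/k for k where μ(k) ≠ 0 gives -43277238338814707352435871087729404219364080007991120795068950289487278357/2094340804123062964635950016266159511607730554966537454865305011530672742866 ≈ -0.0207. (PNT ⟺ this sum → 0 as n → ∞.)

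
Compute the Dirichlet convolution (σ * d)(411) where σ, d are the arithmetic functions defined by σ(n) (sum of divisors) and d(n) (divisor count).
(σ * d)(411) = 840

Divisors of 411: [1, 3, 137, 411]. For each d | 411:
  d = 1: σ(1) · d(411/1) = 1 · 4 = 4
  d = 3: σ(3) · d(411/3) = 4 · 2 = 8
  d = 137: σ(137) · d(411/137) = 138 · 2 = 276
  d = 411: σ(411) · d(411/411) = 552 · 1 = 552
Summing: (σ * d)(411) = 4 + 8 + 276 + 552 = 840.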